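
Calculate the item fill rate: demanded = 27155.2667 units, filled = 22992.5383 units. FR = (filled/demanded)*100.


FR = 22992.5383 / 27155.2667 * 100 = 84.6706

84.6706%


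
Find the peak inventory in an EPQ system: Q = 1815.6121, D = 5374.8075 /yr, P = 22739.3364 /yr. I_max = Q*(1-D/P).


D/P = 0.2364
1 - D/P = 0.7636
I_max = 1815.6121 * 0.7636 = 1386.4630

1386.4630 units


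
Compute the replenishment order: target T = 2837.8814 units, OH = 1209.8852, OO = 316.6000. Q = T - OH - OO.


Inventory position = OH + OO = 1209.8852 + 316.6000 = 1526.4852
Q = 2837.8814 - 1526.4852 = 1311.3962

1311.3962 units


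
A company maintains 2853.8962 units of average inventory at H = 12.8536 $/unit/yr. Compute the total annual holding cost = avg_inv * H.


Cost = 2853.8962 * 12.8536 = 36682.8402

36682.8402 $/yr


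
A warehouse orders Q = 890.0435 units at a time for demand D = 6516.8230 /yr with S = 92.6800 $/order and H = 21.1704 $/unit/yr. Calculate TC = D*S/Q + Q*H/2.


Ordering cost = D*S/Q = 678.5951
Holding cost = Q*H/2 = 9421.2885
TC = 678.5951 + 9421.2885 = 10099.8836

10099.8836 $/yr


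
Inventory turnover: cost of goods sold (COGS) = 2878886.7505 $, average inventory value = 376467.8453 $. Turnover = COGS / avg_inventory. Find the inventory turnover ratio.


Turnover = 2878886.7505 / 376467.8453 = 7.6471

7.6471


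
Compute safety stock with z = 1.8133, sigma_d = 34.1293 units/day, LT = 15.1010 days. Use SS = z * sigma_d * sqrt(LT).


sqrt(LT) = sqrt(15.1010) = 3.8860
SS = 1.8133 * 34.1293 * 3.8860 = 240.4916

240.4916 units


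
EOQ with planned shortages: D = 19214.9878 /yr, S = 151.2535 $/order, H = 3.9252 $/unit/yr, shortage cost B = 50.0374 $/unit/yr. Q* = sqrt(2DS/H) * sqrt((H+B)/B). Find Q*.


sqrt(2DS/H) = 1216.9056
sqrt((H+B)/B) = 1.0385
Q* = 1216.9056 * 1.0385 = 1263.7348

1263.7348 units


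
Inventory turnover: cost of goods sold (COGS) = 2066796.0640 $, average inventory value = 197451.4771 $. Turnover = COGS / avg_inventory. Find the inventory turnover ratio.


Turnover = 2066796.0640 / 197451.4771 = 10.4674

10.4674


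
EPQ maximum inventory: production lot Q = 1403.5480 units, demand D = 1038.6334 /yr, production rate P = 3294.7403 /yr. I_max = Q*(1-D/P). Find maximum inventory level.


D/P = 0.3152
1 - D/P = 0.6848
I_max = 1403.5480 * 0.6848 = 961.0938

961.0938 units


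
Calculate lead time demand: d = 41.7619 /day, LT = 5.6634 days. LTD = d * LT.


LTD = 41.7619 * 5.6634 = 236.5143

236.5143 units


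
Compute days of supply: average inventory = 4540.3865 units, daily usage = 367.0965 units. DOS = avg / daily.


DOS = 4540.3865 / 367.0965 = 12.3684

12.3684 days


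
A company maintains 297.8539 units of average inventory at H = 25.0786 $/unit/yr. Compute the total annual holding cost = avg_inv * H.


Cost = 297.8539 * 25.0786 = 7469.7588

7469.7588 $/yr


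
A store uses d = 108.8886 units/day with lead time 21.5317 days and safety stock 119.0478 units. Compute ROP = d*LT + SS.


d*LT = 108.8886 * 21.5317 = 2344.5567
ROP = 2344.5567 + 119.0478 = 2463.6045

2463.6045 units


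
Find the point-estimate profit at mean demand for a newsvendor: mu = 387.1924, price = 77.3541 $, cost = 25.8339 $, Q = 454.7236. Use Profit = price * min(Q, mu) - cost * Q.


Sales at mu = min(454.7236, 387.1924) = 387.1924
Revenue = 77.3541 * 387.1924 = 29950.9196
Total cost = 25.8339 * 454.7236 = 11747.2840
Profit = 29950.9196 - 11747.2840 = 18203.6356

18203.6356 $


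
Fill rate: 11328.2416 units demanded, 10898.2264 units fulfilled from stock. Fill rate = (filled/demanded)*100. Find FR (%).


FR = 10898.2264 / 11328.2416 * 100 = 96.2040

96.2040%


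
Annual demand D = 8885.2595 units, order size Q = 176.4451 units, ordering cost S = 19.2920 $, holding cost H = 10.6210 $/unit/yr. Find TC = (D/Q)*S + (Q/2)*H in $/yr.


Ordering cost = D*S/Q = 971.4887
Holding cost = Q*H/2 = 937.0117
TC = 971.4887 + 937.0117 = 1908.5004

1908.5004 $/yr


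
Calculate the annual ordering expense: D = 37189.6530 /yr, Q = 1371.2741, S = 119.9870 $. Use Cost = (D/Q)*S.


Number of orders = D/Q = 27.1205
Cost = 27.1205 * 119.9870 = 3254.1086

3254.1086 $/yr


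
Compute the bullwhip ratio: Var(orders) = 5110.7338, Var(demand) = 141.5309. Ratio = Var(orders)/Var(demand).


BW = 5110.7338 / 141.5309 = 36.1104

36.1104


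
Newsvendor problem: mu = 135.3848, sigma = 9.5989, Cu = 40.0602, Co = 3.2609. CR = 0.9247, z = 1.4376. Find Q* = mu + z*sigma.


CR = Cu/(Cu+Co) = 40.0602/(40.0602+3.2609) = 0.9247
z = 1.4376
Q* = 135.3848 + 1.4376 * 9.5989 = 149.1842

149.1842 units


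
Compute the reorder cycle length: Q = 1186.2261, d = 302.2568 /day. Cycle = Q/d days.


Cycle = 1186.2261 / 302.2568 = 3.9246

3.9246 days


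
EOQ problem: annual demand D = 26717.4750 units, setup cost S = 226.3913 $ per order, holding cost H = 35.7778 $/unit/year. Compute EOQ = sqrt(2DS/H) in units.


2*D*S = 2 * 26717.4750 * 226.3913 = 12097207.7959
2*D*S/H = 338120.5048
EOQ = sqrt(338120.5048) = 581.4813

581.4813 units


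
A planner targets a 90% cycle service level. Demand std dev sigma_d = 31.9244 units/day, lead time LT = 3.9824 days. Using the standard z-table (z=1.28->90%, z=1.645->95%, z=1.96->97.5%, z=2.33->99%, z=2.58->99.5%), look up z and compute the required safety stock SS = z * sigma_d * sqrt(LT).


From the table, SL = 90% corresponds to z = 1.28
sqrt(LT) = sqrt(3.9824) = 1.9956
SS = 1.28 * 31.9244 * 1.9956 = 81.5465

81.5465 units


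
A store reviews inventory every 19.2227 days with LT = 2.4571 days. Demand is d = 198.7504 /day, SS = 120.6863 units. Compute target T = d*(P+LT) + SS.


P + LT = 21.6798
d*(P+LT) = 198.7504 * 21.6798 = 4308.8689
T = 4308.8689 + 120.6863 = 4429.5552

4429.5552 units


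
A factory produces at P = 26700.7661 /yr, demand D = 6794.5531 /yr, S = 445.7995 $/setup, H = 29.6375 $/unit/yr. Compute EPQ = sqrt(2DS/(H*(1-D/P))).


1 - D/P = 1 - 0.2545 = 0.7455
H*(1-D/P) = 22.0956
2DS = 6058016.7494
EPQ = sqrt(274172.5544) = 523.6149

523.6149 units


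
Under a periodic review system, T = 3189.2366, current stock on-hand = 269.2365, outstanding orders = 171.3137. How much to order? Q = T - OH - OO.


Inventory position = OH + OO = 269.2365 + 171.3137 = 440.5502
Q = 3189.2366 - 440.5502 = 2748.6864

2748.6864 units


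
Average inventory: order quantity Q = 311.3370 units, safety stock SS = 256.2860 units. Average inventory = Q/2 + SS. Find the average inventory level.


Q/2 = 155.6685
Avg = 155.6685 + 256.2860 = 411.9545

411.9545 units


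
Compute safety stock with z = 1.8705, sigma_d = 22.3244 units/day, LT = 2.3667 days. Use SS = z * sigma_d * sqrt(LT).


sqrt(LT) = sqrt(2.3667) = 1.5384
SS = 1.8705 * 22.3244 * 1.5384 = 64.2405

64.2405 units


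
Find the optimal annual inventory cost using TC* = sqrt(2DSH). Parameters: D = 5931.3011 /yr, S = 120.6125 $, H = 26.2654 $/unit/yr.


2*D*S*H = 37579959.3139
TC* = sqrt(37579959.3139) = 6130.2495

6130.2495 $/yr


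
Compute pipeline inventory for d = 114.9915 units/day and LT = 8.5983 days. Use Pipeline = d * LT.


Pipeline = 114.9915 * 8.5983 = 988.7314

988.7314 units


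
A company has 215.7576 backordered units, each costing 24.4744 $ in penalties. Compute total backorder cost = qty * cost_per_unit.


Total = 215.7576 * 24.4744 = 5280.5378

5280.5378 $


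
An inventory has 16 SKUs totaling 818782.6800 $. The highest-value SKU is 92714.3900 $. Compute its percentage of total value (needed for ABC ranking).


Top item = 92714.3900
Total = 818782.6800
Percentage = 92714.3900 / 818782.6800 * 100 = 11.3234

11.3234%


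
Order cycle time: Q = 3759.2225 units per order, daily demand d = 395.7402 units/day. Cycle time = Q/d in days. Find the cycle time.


Cycle = 3759.2225 / 395.7402 = 9.4992

9.4992 days


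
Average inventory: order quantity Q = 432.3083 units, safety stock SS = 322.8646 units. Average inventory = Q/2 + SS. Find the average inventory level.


Q/2 = 216.1541
Avg = 216.1541 + 322.8646 = 539.0187

539.0187 units


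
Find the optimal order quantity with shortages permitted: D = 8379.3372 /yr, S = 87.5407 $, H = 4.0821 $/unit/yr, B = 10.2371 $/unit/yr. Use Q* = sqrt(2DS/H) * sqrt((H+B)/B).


sqrt(2DS/H) = 599.4915
sqrt((H+B)/B) = 1.1827
Q* = 599.4915 * 1.1827 = 709.0126

709.0126 units


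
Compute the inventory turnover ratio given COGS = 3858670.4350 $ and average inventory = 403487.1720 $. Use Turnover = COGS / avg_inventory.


Turnover = 3858670.4350 / 403487.1720 = 9.5633

9.5633


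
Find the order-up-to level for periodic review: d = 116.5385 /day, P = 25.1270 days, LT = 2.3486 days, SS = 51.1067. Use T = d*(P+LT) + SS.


P + LT = 27.4756
d*(P+LT) = 116.5385 * 27.4756 = 3201.9652
T = 3201.9652 + 51.1067 = 3253.0719

3253.0719 units


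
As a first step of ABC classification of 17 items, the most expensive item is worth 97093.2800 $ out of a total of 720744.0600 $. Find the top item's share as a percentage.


Top item = 97093.2800
Total = 720744.0600
Percentage = 97093.2800 / 720744.0600 * 100 = 13.4713

13.4713%


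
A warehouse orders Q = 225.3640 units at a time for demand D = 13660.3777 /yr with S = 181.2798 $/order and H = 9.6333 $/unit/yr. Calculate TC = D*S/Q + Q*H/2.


Ordering cost = D*S/Q = 10988.2259
Holding cost = Q*H/2 = 1085.4995
TC = 10988.2259 + 1085.4995 = 12073.7254

12073.7254 $/yr


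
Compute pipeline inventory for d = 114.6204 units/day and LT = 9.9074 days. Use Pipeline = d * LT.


Pipeline = 114.6204 * 9.9074 = 1135.5902

1135.5902 units


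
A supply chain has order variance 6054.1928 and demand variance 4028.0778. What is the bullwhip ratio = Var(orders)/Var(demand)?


BW = 6054.1928 / 4028.0778 = 1.5030

1.5030


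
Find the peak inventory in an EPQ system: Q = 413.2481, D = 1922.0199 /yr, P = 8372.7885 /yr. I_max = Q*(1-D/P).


D/P = 0.2296
1 - D/P = 0.7704
I_max = 413.2481 * 0.7704 = 318.3847

318.3847 units


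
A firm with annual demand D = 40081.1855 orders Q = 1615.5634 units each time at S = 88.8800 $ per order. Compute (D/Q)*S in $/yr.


Number of orders = D/Q = 24.8094
Cost = 24.8094 * 88.8800 = 2205.0610

2205.0610 $/yr


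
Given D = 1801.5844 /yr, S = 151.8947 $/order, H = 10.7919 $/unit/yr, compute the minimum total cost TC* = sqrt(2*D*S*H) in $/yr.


2*D*S*H = 5906431.0862
TC* = sqrt(5906431.0862) = 2430.3150

2430.3150 $/yr


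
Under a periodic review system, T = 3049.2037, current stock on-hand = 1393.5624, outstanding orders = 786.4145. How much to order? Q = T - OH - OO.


Inventory position = OH + OO = 1393.5624 + 786.4145 = 2179.9769
Q = 3049.2037 - 2179.9769 = 869.2268

869.2268 units


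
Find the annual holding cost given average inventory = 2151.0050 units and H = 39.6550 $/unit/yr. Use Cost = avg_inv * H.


Cost = 2151.0050 * 39.6550 = 85298.1033

85298.1033 $/yr


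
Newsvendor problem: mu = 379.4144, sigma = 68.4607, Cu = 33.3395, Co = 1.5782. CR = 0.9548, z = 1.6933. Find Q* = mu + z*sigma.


CR = Cu/(Cu+Co) = 33.3395/(33.3395+1.5782) = 0.9548
z = 1.6933
Q* = 379.4144 + 1.6933 * 68.4607 = 495.3389

495.3389 units


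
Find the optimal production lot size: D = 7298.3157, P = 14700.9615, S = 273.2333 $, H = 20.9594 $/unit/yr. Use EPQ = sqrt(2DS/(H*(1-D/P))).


1 - D/P = 1 - 0.4965 = 0.5035
H*(1-D/P) = 10.5541
2DS = 3988285.7663
EPQ = sqrt(377890.6904) = 614.7281

614.7281 units


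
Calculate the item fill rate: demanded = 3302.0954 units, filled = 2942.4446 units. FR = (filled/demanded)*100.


FR = 2942.4446 / 3302.0954 * 100 = 89.1084

89.1084%


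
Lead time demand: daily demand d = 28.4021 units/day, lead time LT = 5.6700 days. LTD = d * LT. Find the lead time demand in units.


LTD = 28.4021 * 5.6700 = 161.0399

161.0399 units


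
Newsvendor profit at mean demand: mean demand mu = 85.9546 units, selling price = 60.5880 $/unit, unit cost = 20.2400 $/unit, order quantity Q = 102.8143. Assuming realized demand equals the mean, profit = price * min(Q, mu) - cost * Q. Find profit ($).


Sales at mu = min(102.8143, 85.9546) = 85.9546
Revenue = 60.5880 * 85.9546 = 5207.8173
Total cost = 20.2400 * 102.8143 = 2080.9614
Profit = 5207.8173 - 2080.9614 = 3126.8559

3126.8559 $


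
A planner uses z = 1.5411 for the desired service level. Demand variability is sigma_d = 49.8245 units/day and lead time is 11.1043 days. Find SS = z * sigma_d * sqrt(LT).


sqrt(LT) = sqrt(11.1043) = 3.3323
SS = 1.5411 * 49.8245 * 3.3323 = 255.8700

255.8700 units


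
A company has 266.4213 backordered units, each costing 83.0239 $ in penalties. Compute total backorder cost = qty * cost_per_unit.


Total = 266.4213 * 83.0239 = 22119.3354

22119.3354 $


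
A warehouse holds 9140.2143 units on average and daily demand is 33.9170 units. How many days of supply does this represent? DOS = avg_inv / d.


DOS = 9140.2143 / 33.9170 = 269.4877

269.4877 days


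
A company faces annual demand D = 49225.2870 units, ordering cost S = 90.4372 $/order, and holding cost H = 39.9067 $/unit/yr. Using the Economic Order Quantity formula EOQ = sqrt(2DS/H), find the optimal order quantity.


2*D*S = 2 * 49225.2870 * 90.4372 = 8903594.2510
2*D*S/H = 223110.2610
EOQ = sqrt(223110.2610) = 472.3455

472.3455 units


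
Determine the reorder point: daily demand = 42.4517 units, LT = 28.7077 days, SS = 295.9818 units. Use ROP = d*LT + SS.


d*LT = 42.4517 * 28.7077 = 1218.6907
ROP = 1218.6907 + 295.9818 = 1514.6725

1514.6725 units


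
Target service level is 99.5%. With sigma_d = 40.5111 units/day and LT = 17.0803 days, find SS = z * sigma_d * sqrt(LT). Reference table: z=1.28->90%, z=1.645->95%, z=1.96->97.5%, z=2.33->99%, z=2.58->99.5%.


From the table, SL = 99.5% corresponds to z = 2.58
sqrt(LT) = sqrt(17.0803) = 4.1328
SS = 2.58 * 40.5111 * 4.1328 = 431.9580

431.9580 units


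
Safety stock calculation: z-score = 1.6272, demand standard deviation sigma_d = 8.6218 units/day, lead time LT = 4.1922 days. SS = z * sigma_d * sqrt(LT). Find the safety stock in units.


sqrt(LT) = sqrt(4.1922) = 2.0475
SS = 1.6272 * 8.6218 * 2.0475 = 28.7250

28.7250 units


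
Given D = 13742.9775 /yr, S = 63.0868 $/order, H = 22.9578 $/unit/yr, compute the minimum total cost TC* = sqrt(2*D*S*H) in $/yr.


2*D*S*H = 39808846.9156
TC* = sqrt(39808846.9156) = 6309.4252

6309.4252 $/yr


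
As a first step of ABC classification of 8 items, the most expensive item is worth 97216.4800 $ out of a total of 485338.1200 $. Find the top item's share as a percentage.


Top item = 97216.4800
Total = 485338.1200
Percentage = 97216.4800 / 485338.1200 * 100 = 20.0307

20.0307%


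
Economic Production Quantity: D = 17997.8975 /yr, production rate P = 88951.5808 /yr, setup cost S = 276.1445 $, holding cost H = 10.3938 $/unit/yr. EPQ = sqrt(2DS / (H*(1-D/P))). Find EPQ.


1 - D/P = 1 - 0.2023 = 0.7977
H*(1-D/P) = 8.2908
2DS = 9940040.8124
EPQ = sqrt(1198926.4381) = 1094.9550

1094.9550 units


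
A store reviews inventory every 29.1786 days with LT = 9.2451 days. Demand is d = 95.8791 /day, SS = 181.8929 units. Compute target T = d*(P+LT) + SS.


P + LT = 38.4237
d*(P+LT) = 95.8791 * 38.4237 = 3684.0298
T = 3684.0298 + 181.8929 = 3865.9227

3865.9227 units


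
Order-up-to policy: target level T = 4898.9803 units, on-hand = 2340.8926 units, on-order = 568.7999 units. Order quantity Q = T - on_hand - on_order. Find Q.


Inventory position = OH + OO = 2340.8926 + 568.7999 = 2909.6925
Q = 4898.9803 - 2909.6925 = 1989.2878

1989.2878 units


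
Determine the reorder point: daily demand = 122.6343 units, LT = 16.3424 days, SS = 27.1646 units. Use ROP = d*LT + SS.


d*LT = 122.6343 * 16.3424 = 2004.1388
ROP = 2004.1388 + 27.1646 = 2031.3034

2031.3034 units


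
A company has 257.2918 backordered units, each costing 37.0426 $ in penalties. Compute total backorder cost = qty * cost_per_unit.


Total = 257.2918 * 37.0426 = 9530.7572

9530.7572 $


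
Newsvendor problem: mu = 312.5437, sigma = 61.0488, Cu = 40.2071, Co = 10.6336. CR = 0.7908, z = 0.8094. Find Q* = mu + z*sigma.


CR = Cu/(Cu+Co) = 40.2071/(40.2071+10.6336) = 0.7908
z = 0.8094
Q* = 312.5437 + 0.8094 * 61.0488 = 361.9566

361.9566 units


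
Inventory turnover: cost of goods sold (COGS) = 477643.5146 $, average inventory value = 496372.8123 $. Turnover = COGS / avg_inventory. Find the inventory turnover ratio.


Turnover = 477643.5146 / 496372.8123 = 0.9623

0.9623


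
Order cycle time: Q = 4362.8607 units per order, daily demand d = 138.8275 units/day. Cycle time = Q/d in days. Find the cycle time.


Cycle = 4362.8607 / 138.8275 = 31.4265

31.4265 days


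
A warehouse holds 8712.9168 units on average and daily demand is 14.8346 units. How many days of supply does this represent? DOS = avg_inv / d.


DOS = 8712.9168 / 14.8346 = 587.3375

587.3375 days


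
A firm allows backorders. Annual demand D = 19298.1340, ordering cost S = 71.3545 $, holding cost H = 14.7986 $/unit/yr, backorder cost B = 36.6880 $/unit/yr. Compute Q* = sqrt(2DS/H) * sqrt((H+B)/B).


sqrt(2DS/H) = 431.3929
sqrt((H+B)/B) = 1.1846
Q* = 431.3929 * 1.1846 = 511.0438

511.0438 units


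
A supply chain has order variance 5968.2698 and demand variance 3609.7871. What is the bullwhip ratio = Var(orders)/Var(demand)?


BW = 5968.2698 / 3609.7871 = 1.6534

1.6534


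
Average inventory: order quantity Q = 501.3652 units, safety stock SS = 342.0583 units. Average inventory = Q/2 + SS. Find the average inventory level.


Q/2 = 250.6826
Avg = 250.6826 + 342.0583 = 592.7409

592.7409 units


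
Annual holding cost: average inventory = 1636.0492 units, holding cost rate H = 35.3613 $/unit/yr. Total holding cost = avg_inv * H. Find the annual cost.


Cost = 1636.0492 * 35.3613 = 57852.8266

57852.8266 $/yr


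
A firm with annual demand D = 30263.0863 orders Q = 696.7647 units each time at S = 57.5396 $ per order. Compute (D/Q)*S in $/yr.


Number of orders = D/Q = 43.4337
Cost = 43.4337 * 57.5396 = 2499.1592

2499.1592 $/yr


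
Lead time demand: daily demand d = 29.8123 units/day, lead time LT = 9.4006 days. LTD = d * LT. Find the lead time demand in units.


LTD = 29.8123 * 9.4006 = 280.2535

280.2535 units


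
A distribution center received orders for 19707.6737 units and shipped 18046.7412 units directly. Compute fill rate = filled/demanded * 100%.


FR = 18046.7412 / 19707.6737 * 100 = 91.5722

91.5722%


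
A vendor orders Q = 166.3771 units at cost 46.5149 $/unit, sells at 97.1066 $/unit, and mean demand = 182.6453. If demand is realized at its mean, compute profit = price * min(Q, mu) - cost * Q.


Sales at mu = min(166.3771, 182.6453) = 166.3771
Revenue = 97.1066 * 166.3771 = 16156.3145
Total cost = 46.5149 * 166.3771 = 7739.0142
Profit = 16156.3145 - 7739.0142 = 8417.3003

8417.3003 $


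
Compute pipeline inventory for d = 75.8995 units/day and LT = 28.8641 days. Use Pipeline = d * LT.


Pipeline = 75.8995 * 28.8641 = 2190.7708

2190.7708 units


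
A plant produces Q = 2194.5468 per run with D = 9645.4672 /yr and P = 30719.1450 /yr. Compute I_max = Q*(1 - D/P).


D/P = 0.3140
1 - D/P = 0.6860
I_max = 2194.5468 * 0.6860 = 1505.4837

1505.4837 units


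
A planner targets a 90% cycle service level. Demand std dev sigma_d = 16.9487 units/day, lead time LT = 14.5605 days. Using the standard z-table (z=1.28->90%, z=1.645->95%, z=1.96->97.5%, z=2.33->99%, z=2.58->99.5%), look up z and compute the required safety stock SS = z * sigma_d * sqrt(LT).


From the table, SL = 90% corresponds to z = 1.28
sqrt(LT) = sqrt(14.5605) = 3.8158
SS = 1.28 * 16.9487 * 3.8158 = 82.7817

82.7817 units


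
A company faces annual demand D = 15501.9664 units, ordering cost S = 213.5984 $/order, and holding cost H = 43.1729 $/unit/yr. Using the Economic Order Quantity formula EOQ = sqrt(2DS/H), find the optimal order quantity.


2*D*S = 2 * 15501.9664 * 213.5984 = 6622390.4398
2*D*S/H = 153392.3003
EOQ = sqrt(153392.3003) = 391.6533

391.6533 units


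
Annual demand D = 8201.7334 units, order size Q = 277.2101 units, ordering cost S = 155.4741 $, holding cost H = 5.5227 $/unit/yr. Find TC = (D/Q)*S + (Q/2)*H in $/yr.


Ordering cost = D*S/Q = 4599.9663
Holding cost = Q*H/2 = 765.4741
TC = 4599.9663 + 765.4741 = 5365.4404

5365.4404 $/yr


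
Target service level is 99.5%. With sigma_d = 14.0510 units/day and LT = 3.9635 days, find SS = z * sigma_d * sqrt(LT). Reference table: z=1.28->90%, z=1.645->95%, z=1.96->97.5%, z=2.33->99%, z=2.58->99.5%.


From the table, SL = 99.5% corresponds to z = 2.58
sqrt(LT) = sqrt(3.9635) = 1.9909
SS = 2.58 * 14.0510 * 1.9909 = 72.1716

72.1716 units


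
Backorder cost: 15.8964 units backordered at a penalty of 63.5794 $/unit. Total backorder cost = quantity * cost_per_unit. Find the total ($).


Total = 15.8964 * 63.5794 = 1010.6836

1010.6836 $


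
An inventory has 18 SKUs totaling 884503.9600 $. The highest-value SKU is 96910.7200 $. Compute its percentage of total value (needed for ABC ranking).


Top item = 96910.7200
Total = 884503.9600
Percentage = 96910.7200 / 884503.9600 * 100 = 10.9565

10.9565%


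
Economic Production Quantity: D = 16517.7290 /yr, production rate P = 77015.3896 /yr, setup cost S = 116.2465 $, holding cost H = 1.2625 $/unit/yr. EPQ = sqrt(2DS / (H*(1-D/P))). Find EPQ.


1 - D/P = 1 - 0.2145 = 0.7855
H*(1-D/P) = 0.9917
2DS = 3840256.3684
EPQ = sqrt(3872289.0389) = 1967.8133

1967.8133 units


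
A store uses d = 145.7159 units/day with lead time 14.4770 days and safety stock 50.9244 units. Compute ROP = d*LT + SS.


d*LT = 145.7159 * 14.4770 = 2109.5291
ROP = 2109.5291 + 50.9244 = 2160.4535

2160.4535 units


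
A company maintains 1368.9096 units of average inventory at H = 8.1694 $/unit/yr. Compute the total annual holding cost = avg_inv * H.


Cost = 1368.9096 * 8.1694 = 11183.1701

11183.1701 $/yr


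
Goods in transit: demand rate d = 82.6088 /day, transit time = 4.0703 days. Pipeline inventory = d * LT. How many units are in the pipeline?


Pipeline = 82.6088 * 4.0703 = 336.2426

336.2426 units


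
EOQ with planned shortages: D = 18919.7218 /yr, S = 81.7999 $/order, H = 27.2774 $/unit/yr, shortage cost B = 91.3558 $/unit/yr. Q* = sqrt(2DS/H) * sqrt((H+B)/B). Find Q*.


sqrt(2DS/H) = 336.8583
sqrt((H+B)/B) = 1.1396
Q* = 336.8583 * 1.1396 = 383.8684

383.8684 units


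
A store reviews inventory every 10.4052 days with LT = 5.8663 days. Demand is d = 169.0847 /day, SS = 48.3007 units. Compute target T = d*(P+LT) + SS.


P + LT = 16.2715
d*(P+LT) = 169.0847 * 16.2715 = 2751.2617
T = 2751.2617 + 48.3007 = 2799.5624

2799.5624 units


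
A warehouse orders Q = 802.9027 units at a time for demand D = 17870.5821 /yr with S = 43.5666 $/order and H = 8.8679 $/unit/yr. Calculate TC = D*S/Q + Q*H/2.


Ordering cost = D*S/Q = 969.6823
Holding cost = Q*H/2 = 3560.0304
TC = 969.6823 + 3560.0304 = 4529.7127

4529.7127 $/yr


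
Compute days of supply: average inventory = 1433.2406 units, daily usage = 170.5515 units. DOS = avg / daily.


DOS = 1433.2406 / 170.5515 = 8.4036

8.4036 days


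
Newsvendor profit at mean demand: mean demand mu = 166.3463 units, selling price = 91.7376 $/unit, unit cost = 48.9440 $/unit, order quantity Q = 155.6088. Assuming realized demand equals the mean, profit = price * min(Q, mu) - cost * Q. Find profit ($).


Sales at mu = min(155.6088, 166.3463) = 155.6088
Revenue = 91.7376 * 155.6088 = 14275.1779
Total cost = 48.9440 * 155.6088 = 7616.1171
Profit = 14275.1779 - 7616.1171 = 6659.0607

6659.0607 $


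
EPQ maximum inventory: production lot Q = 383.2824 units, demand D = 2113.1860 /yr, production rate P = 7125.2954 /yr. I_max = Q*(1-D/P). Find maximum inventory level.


D/P = 0.2966
1 - D/P = 0.7034
I_max = 383.2824 * 0.7034 = 269.6103

269.6103 units


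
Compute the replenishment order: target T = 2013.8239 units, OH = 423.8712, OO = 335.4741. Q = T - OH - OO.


Inventory position = OH + OO = 423.8712 + 335.4741 = 759.3453
Q = 2013.8239 - 759.3453 = 1254.4786

1254.4786 units


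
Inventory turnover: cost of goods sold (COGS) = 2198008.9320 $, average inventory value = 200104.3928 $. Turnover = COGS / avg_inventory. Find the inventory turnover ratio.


Turnover = 2198008.9320 / 200104.3928 = 10.9843

10.9843


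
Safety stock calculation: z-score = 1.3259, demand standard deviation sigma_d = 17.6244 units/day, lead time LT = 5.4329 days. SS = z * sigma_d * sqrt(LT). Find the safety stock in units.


sqrt(LT) = sqrt(5.4329) = 2.3309
SS = 1.3259 * 17.6244 * 2.3309 = 54.4679

54.4679 units


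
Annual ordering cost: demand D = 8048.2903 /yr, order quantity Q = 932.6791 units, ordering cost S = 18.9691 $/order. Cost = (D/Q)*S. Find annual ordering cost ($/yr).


Number of orders = D/Q = 8.6292
Cost = 8.6292 * 18.9691 = 163.6885

163.6885 $/yr


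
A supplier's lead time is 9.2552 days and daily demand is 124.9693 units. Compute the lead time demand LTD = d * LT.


LTD = 124.9693 * 9.2552 = 1156.6159

1156.6159 units


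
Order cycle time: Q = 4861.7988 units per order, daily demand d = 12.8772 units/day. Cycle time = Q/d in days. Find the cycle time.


Cycle = 4861.7988 / 12.8772 = 377.5509

377.5509 days


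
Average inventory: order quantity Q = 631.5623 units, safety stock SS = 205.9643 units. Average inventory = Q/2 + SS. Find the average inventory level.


Q/2 = 315.7812
Avg = 315.7812 + 205.9643 = 521.7455

521.7455 units


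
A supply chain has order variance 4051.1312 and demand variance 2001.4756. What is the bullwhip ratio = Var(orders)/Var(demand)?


BW = 4051.1312 / 2001.4756 = 2.0241

2.0241


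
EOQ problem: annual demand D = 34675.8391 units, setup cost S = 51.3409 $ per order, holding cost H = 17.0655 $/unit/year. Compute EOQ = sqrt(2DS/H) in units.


2*D*S = 2 * 34675.8391 * 51.3409 = 3560577.5753
2*D*S/H = 208641.8549
EOQ = sqrt(208641.8549) = 456.7733

456.7733 units


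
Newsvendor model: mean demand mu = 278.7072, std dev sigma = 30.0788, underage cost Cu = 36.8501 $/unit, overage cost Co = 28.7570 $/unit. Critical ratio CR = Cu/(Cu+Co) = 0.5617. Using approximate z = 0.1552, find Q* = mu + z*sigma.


CR = Cu/(Cu+Co) = 36.8501/(36.8501+28.7570) = 0.5617
z = 0.1552
Q* = 278.7072 + 0.1552 * 30.0788 = 283.3754

283.3754 units


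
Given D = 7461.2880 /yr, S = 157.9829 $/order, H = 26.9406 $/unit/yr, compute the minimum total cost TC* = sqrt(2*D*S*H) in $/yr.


2*D*S*H = 63512783.2598
TC* = sqrt(63512783.2598) = 7969.4908

7969.4908 $/yr


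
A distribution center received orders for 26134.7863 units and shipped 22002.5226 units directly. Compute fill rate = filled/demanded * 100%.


FR = 22002.5226 / 26134.7863 * 100 = 84.1886

84.1886%


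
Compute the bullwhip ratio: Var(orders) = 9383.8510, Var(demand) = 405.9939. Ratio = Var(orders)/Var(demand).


BW = 9383.8510 / 405.9939 = 23.1133

23.1133


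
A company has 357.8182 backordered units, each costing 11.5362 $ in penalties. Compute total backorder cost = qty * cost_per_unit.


Total = 357.8182 * 11.5362 = 4127.8623

4127.8623 $


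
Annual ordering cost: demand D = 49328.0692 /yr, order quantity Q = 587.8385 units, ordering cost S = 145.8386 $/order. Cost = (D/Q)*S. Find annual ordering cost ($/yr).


Number of orders = D/Q = 83.9143
Cost = 83.9143 * 145.8386 = 12237.9472

12237.9472 $/yr


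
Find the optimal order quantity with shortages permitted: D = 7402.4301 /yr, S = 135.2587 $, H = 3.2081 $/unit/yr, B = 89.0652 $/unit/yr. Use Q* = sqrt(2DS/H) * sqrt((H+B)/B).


sqrt(2DS/H) = 790.0613
sqrt((H+B)/B) = 1.0179
Q* = 790.0613 * 1.0179 = 804.1643

804.1643 units


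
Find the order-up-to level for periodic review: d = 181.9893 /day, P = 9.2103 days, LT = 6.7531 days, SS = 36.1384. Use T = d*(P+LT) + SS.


P + LT = 15.9634
d*(P+LT) = 181.9893 * 15.9634 = 2905.1680
T = 2905.1680 + 36.1384 = 2941.3064

2941.3064 units


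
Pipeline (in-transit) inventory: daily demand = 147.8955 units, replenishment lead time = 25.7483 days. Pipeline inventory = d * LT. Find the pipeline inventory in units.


Pipeline = 147.8955 * 25.7483 = 3808.0577

3808.0577 units


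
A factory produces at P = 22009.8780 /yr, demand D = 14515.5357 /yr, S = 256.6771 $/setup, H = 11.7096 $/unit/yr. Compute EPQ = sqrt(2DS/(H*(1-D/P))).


1 - D/P = 1 - 0.6595 = 0.3405
H*(1-D/P) = 3.9871
2DS = 7451611.2168
EPQ = sqrt(1868926.5680) = 1367.0869

1367.0869 units


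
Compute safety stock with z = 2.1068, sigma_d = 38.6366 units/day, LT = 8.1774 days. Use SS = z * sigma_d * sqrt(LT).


sqrt(LT) = sqrt(8.1774) = 2.8596
SS = 2.1068 * 38.6366 * 2.8596 = 232.7715

232.7715 units


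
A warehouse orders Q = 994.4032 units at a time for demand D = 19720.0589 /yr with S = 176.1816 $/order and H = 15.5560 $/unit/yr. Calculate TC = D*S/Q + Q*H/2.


Ordering cost = D*S/Q = 3493.8660
Holding cost = Q*H/2 = 7734.4681
TC = 3493.8660 + 7734.4681 = 11228.3341

11228.3341 $/yr


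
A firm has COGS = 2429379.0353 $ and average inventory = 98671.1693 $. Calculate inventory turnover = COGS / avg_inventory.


Turnover = 2429379.0353 / 98671.1693 = 24.6210

24.6210


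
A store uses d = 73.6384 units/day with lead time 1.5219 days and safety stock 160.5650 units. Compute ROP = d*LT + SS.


d*LT = 73.6384 * 1.5219 = 112.0703
ROP = 112.0703 + 160.5650 = 272.6353

272.6353 units


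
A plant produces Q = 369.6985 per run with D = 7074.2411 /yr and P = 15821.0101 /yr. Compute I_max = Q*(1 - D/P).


D/P = 0.4471
1 - D/P = 0.5529
I_max = 369.6985 * 0.5529 = 204.3907

204.3907 units


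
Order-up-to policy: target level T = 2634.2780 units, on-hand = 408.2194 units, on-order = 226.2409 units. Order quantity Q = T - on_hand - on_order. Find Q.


Inventory position = OH + OO = 408.2194 + 226.2409 = 634.4603
Q = 2634.2780 - 634.4603 = 1999.8177

1999.8177 units


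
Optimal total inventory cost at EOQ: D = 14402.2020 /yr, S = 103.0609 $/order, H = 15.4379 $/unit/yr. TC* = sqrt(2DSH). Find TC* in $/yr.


2*D*S*H = 45829070.3588
TC* = sqrt(45829070.3588) = 6769.7172

6769.7172 $/yr


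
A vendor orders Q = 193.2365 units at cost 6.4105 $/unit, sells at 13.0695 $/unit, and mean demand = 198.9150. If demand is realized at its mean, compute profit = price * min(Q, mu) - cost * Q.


Sales at mu = min(193.2365, 198.9150) = 193.2365
Revenue = 13.0695 * 193.2365 = 2525.5044
Total cost = 6.4105 * 193.2365 = 1238.7426
Profit = 2525.5044 - 1238.7426 = 1286.7619

1286.7619 $


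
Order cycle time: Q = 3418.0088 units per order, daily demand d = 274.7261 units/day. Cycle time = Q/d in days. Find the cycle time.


Cycle = 3418.0088 / 274.7261 = 12.4415

12.4415 days


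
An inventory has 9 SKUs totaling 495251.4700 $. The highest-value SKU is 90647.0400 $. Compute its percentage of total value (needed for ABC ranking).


Top item = 90647.0400
Total = 495251.4700
Percentage = 90647.0400 / 495251.4700 * 100 = 18.3032

18.3032%


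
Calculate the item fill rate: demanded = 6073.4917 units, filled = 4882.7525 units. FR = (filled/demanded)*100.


FR = 4882.7525 / 6073.4917 * 100 = 80.3945

80.3945%


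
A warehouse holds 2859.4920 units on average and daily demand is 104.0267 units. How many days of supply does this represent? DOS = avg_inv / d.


DOS = 2859.4920 / 104.0267 = 27.4881

27.4881 days


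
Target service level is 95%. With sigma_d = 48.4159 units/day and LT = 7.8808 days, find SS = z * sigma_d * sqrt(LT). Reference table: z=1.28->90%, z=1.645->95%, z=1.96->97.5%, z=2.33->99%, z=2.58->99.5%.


From the table, SL = 95% corresponds to z = 1.645
sqrt(LT) = sqrt(7.8808) = 2.8073
SS = 1.645 * 48.4159 * 2.8073 = 223.5831

223.5831 units


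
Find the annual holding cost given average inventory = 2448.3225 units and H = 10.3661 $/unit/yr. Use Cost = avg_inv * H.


Cost = 2448.3225 * 10.3661 = 25379.5559

25379.5559 $/yr


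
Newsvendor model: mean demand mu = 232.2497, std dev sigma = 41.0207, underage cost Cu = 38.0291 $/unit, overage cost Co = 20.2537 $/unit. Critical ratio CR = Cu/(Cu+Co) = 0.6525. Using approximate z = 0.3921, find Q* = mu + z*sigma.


CR = Cu/(Cu+Co) = 38.0291/(38.0291+20.2537) = 0.6525
z = 0.3921
Q* = 232.2497 + 0.3921 * 41.0207 = 248.3339

248.3339 units


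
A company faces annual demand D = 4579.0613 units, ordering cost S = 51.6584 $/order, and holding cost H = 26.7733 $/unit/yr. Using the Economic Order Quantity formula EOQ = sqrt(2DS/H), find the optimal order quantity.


2*D*S = 2 * 4579.0613 * 51.6584 = 473093.9605
2*D*S/H = 17670.3642
EOQ = sqrt(17670.3642) = 132.9299

132.9299 units


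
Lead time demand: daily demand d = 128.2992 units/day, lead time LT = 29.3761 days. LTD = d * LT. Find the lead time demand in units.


LTD = 128.2992 * 29.3761 = 3768.9301

3768.9301 units


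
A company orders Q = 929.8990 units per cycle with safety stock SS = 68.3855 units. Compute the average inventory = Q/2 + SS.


Q/2 = 464.9495
Avg = 464.9495 + 68.3855 = 533.3350

533.3350 units


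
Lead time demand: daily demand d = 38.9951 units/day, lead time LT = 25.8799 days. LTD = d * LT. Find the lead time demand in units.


LTD = 38.9951 * 25.8799 = 1009.1893

1009.1893 units


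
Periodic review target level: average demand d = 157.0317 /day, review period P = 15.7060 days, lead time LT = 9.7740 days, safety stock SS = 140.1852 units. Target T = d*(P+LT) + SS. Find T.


P + LT = 25.4800
d*(P+LT) = 157.0317 * 25.4800 = 4001.1677
T = 4001.1677 + 140.1852 = 4141.3529

4141.3529 units


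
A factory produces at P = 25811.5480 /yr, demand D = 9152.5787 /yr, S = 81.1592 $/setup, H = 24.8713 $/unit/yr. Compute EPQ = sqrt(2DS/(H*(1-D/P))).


1 - D/P = 1 - 0.3546 = 0.6454
H*(1-D/P) = 16.0521
2DS = 1485631.9305
EPQ = sqrt(92550.4772) = 304.2211

304.2211 units


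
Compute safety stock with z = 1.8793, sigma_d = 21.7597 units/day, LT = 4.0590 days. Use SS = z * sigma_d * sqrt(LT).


sqrt(LT) = sqrt(4.0590) = 2.0147
SS = 1.8793 * 21.7597 * 2.0147 = 82.3870

82.3870 units


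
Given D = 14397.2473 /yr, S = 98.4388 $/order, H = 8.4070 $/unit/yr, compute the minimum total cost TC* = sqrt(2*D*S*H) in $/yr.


2*D*S*H = 23829603.6267
TC* = sqrt(23829603.6267) = 4881.5575

4881.5575 $/yr


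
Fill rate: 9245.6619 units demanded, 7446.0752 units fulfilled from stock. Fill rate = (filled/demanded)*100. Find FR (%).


FR = 7446.0752 / 9245.6619 * 100 = 80.5359

80.5359%


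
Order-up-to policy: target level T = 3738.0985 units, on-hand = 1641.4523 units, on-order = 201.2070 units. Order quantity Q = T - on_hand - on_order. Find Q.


Inventory position = OH + OO = 1641.4523 + 201.2070 = 1842.6593
Q = 3738.0985 - 1842.6593 = 1895.4392

1895.4392 units


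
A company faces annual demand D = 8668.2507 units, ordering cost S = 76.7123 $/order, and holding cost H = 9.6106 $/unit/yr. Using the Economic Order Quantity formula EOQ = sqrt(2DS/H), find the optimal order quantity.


2*D*S = 2 * 8668.2507 * 76.7123 = 1329922.8963
2*D*S/H = 138380.8395
EOQ = sqrt(138380.8395) = 371.9958

371.9958 units


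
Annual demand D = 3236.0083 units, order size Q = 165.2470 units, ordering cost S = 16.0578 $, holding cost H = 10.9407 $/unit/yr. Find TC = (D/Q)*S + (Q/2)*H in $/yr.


Ordering cost = D*S/Q = 314.4576
Holding cost = Q*H/2 = 903.9589
TC = 314.4576 + 903.9589 = 1218.4165

1218.4165 $/yr


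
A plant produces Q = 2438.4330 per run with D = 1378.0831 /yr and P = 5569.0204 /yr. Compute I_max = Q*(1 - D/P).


D/P = 0.2475
1 - D/P = 0.7525
I_max = 2438.4330 * 0.7525 = 1835.0301

1835.0301 units


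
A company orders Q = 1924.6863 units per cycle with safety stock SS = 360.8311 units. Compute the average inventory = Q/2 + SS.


Q/2 = 962.3432
Avg = 962.3432 + 360.8311 = 1323.1743

1323.1743 units


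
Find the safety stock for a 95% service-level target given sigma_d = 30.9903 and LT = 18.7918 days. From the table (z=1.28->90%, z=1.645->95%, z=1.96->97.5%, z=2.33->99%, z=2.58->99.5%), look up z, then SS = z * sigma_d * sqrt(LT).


From the table, SL = 95% corresponds to z = 1.645
sqrt(LT) = sqrt(18.7918) = 4.3350
SS = 1.645 * 30.9903 * 4.3350 = 220.9917

220.9917 units


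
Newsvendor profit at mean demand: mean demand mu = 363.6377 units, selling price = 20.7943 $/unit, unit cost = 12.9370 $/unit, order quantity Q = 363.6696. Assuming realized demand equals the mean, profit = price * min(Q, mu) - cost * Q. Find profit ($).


Sales at mu = min(363.6696, 363.6377) = 363.6377
Revenue = 20.7943 * 363.6377 = 7561.5914
Total cost = 12.9370 * 363.6696 = 4704.7936
Profit = 7561.5914 - 4704.7936 = 2856.7978

2856.7978 $


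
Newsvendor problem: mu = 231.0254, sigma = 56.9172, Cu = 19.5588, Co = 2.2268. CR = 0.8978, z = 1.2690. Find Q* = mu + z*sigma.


CR = Cu/(Cu+Co) = 19.5588/(19.5588+2.2268) = 0.8978
z = 1.2690
Q* = 231.0254 + 1.2690 * 56.9172 = 303.2533

303.2533 units


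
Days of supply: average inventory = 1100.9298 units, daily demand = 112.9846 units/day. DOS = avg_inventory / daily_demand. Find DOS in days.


DOS = 1100.9298 / 112.9846 = 9.7441

9.7441 days


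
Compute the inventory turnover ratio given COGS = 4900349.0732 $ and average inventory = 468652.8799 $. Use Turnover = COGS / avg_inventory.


Turnover = 4900349.0732 / 468652.8799 = 10.4562

10.4562


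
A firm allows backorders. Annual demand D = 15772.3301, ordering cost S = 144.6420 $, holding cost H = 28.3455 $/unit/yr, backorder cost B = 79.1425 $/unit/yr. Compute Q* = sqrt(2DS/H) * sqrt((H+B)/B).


sqrt(2DS/H) = 401.2066
sqrt((H+B)/B) = 1.1654
Q* = 401.2066 * 1.1654 = 467.5663

467.5663 units


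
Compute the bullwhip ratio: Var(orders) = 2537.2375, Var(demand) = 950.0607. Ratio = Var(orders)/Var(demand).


BW = 2537.2375 / 950.0607 = 2.6706

2.6706


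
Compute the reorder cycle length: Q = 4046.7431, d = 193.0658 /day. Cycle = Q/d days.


Cycle = 4046.7431 / 193.0658 = 20.9604

20.9604 days


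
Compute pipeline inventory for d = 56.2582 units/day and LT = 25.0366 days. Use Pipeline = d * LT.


Pipeline = 56.2582 * 25.0366 = 1408.5141

1408.5141 units


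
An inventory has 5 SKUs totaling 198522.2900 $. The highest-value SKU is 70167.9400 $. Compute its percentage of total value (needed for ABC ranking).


Top item = 70167.9400
Total = 198522.2900
Percentage = 70167.9400 / 198522.2900 * 100 = 35.3451

35.3451%


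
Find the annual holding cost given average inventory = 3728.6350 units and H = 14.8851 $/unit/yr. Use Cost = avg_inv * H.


Cost = 3728.6350 * 14.8851 = 55501.1048

55501.1048 $/yr


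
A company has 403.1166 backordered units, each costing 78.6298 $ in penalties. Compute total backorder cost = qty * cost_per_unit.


Total = 403.1166 * 78.6298 = 31696.9776

31696.9776 $


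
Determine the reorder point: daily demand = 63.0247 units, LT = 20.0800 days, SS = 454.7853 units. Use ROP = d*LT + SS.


d*LT = 63.0247 * 20.0800 = 1265.5360
ROP = 1265.5360 + 454.7853 = 1720.3213

1720.3213 units


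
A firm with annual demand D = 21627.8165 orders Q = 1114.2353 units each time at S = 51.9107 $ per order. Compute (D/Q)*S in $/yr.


Number of orders = D/Q = 19.4105
Cost = 19.4105 * 51.9107 = 1007.6104

1007.6104 $/yr


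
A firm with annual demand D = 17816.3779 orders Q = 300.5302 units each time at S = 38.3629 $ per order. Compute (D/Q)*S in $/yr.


Number of orders = D/Q = 59.2832
Cost = 59.2832 * 38.3629 = 2274.2737

2274.2737 $/yr


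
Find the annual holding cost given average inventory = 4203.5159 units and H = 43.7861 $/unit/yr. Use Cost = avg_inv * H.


Cost = 4203.5159 * 43.7861 = 184055.5675

184055.5675 $/yr
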